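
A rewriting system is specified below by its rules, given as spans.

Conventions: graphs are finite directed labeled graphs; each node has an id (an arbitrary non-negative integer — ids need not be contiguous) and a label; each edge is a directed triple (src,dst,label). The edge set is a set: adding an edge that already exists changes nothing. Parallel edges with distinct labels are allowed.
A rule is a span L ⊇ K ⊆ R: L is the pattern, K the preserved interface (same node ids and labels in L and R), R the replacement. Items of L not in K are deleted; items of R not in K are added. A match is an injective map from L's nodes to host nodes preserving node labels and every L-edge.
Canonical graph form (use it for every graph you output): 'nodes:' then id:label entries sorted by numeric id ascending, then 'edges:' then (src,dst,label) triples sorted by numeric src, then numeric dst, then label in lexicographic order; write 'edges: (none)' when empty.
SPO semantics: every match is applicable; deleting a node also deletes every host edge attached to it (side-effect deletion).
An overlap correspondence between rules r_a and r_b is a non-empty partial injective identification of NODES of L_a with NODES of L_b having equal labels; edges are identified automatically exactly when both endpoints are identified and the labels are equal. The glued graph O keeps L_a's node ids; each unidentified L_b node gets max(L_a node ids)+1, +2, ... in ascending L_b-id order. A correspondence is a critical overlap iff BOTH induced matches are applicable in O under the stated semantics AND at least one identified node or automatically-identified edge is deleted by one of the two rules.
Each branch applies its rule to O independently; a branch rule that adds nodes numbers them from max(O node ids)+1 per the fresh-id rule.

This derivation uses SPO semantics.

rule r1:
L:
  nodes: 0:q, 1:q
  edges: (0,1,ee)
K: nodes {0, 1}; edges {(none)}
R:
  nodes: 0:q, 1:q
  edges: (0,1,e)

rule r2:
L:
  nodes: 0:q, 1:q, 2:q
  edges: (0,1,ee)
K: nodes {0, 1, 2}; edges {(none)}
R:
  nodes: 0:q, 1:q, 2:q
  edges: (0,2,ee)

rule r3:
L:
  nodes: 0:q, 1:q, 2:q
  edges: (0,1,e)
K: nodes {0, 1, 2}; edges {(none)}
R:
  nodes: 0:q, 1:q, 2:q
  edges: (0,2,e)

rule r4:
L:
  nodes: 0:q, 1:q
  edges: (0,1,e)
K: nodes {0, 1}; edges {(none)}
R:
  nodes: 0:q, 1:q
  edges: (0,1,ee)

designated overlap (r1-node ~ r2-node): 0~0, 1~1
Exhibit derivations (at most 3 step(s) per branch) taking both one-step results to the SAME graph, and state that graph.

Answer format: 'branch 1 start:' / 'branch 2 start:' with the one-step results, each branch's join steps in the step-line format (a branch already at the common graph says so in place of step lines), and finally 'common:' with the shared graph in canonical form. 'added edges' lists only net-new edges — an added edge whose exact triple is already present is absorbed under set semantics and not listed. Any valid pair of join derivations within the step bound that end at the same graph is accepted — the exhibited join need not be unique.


branch 1 start:
nodes: 0:q, 1:q, 2:q
edges: (0,1,e)
branch 2 start:
nodes: 0:q, 1:q, 2:q
edges: (0,2,ee)
branch 1 step 1: rule r4; match: 0->0, 1->1; deleted nodes (none); deleted edges (0,1,e); added nodes (none); added edges (0,1,ee); result: nodes: 0:q, 1:q, 2:q edges: (0,1,ee)
branch 2 step 1: rule r2; match: 0->0, 1->2, 2->1; deleted nodes (none); deleted edges (0,2,ee); added nodes (none); added edges (0,1,ee); result: nodes: 0:q, 1:q, 2:q edges: (0,1,ee)
common:
nodes: 0:q, 1:q, 2:q
edges: (0,1,ee)


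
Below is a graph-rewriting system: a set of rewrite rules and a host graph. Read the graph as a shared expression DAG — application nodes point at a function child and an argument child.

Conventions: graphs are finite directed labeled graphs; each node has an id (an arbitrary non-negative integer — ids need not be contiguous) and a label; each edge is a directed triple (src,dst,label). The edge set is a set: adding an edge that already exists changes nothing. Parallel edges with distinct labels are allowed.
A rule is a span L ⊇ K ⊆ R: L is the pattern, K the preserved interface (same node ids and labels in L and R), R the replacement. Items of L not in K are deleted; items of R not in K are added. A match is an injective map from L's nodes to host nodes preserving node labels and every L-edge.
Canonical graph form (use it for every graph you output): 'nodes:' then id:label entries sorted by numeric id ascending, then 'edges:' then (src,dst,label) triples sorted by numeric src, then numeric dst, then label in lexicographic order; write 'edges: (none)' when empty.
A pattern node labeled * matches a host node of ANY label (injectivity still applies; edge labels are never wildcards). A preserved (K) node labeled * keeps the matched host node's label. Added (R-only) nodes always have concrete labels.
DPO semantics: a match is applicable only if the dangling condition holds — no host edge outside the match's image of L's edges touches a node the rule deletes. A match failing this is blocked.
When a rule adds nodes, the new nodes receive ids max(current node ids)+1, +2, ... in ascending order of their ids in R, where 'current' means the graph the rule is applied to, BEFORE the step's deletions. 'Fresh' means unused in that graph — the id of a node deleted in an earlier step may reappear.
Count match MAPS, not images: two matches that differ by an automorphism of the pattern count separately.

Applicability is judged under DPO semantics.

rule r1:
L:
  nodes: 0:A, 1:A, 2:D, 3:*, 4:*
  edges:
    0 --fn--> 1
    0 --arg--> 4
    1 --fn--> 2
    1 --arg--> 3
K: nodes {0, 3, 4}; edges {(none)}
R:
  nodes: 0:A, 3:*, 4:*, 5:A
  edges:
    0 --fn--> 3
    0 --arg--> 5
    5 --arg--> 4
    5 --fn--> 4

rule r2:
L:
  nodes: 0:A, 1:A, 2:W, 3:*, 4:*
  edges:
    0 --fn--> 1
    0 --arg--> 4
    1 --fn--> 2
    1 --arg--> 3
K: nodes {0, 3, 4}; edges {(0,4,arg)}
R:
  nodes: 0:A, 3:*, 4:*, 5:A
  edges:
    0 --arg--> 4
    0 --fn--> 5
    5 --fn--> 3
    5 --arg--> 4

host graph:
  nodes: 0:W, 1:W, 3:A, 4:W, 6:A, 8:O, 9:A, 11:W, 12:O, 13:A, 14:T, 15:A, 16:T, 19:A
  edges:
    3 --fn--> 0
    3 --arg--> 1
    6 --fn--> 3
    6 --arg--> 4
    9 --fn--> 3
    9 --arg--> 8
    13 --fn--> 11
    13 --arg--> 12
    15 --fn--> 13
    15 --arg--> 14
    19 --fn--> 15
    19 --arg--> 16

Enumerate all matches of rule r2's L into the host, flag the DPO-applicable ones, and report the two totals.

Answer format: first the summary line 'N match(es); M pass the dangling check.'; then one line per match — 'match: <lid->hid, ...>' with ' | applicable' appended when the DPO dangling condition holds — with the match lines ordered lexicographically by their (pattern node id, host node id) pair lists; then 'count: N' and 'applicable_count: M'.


3 match(es); 1 pass the dangling check.
match: 0->6, 1->3, 2->0, 3->1, 4->4
match: 0->9, 1->3, 2->0, 3->1, 4->8
match: 0->15, 1->13, 2->11, 3->12, 4->14 | applicable
count: 3
applicable_count: 1


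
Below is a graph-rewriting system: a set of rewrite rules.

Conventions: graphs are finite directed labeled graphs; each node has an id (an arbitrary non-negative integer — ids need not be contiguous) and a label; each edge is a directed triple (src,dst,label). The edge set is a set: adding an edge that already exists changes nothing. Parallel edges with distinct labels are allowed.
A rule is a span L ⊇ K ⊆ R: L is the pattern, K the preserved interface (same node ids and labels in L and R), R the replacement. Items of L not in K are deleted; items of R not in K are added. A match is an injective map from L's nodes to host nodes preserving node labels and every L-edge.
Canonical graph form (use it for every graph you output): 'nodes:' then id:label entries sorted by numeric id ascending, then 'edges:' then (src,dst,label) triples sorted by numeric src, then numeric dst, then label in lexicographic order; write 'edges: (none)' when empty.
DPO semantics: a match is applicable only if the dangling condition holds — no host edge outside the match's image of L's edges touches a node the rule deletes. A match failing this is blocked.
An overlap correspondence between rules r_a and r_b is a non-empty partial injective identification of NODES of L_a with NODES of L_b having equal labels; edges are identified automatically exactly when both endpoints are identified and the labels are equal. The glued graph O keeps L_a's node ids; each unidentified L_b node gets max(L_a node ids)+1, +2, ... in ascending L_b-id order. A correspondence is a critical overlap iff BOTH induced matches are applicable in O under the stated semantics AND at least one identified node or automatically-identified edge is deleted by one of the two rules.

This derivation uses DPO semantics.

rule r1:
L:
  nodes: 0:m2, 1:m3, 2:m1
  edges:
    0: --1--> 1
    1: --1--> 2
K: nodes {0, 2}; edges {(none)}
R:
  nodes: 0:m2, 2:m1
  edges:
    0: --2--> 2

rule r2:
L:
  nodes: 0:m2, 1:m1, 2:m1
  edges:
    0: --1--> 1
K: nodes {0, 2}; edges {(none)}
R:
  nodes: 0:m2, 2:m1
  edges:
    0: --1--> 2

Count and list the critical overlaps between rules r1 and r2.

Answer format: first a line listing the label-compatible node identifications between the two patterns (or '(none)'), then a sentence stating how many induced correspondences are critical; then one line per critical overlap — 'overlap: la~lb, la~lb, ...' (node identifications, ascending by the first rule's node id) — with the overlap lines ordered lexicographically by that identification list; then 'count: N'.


label-compatible node identifications between L(r1) and L(r2): 0~0, 2~1, 2~2
0 of the induced correspondences are critical overlaps of r1 and r2.
count: 0


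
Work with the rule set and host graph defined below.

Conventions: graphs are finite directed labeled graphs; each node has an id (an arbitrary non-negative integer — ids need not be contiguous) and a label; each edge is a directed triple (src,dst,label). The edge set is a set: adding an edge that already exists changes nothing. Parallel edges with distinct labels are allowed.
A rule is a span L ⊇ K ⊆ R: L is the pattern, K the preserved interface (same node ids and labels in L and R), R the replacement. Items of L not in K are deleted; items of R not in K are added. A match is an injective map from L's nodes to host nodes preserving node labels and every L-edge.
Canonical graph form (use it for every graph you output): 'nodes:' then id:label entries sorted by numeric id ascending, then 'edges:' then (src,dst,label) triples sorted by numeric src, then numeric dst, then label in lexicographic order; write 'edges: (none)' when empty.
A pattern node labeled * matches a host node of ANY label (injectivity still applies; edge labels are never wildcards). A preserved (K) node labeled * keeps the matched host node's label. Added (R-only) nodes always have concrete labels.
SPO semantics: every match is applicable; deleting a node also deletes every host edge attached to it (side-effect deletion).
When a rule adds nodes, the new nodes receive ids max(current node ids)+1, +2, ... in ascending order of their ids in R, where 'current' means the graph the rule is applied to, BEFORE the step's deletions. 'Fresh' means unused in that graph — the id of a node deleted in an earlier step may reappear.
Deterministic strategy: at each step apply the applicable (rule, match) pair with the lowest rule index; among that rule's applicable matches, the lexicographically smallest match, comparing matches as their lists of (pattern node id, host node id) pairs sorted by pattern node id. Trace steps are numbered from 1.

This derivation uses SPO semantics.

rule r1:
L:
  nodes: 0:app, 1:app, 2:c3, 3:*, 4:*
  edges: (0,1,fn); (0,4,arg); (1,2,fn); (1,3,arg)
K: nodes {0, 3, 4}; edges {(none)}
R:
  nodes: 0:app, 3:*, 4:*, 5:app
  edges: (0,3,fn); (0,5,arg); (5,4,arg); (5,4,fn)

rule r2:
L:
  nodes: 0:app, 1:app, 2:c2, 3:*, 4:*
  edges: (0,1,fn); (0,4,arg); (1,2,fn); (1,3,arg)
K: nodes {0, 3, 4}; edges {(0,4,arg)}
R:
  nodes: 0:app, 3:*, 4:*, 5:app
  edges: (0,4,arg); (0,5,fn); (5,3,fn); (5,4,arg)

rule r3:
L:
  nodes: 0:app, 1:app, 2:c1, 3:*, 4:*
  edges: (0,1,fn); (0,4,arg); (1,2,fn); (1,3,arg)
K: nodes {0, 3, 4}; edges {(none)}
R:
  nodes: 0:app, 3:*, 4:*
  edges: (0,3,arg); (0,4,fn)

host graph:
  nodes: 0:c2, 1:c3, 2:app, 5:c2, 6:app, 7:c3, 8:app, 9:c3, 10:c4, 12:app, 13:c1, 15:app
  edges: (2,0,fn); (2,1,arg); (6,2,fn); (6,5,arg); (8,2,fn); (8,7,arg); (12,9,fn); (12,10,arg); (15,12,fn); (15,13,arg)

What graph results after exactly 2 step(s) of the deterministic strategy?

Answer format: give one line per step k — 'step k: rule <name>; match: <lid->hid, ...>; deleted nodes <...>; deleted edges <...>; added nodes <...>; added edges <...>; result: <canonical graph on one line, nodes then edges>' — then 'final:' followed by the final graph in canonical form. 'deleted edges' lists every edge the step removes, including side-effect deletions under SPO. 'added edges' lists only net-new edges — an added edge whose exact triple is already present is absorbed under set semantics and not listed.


step 1: rule r1; match: 0->15, 1->12, 2->9, 3->10, 4->13; deleted nodes 9, 12; deleted edges (12,9,fn); (12,10,arg); (15,12,fn); (15,13,arg); added nodes 16; added edges (15,10,fn); (15,16,arg); (16,13,arg); (16,13,fn); result: nodes: 0:c2, 1:c3, 2:app, 5:c2, 6:app, 7:c3, 8:app, 10:c4, 13:c1, 15:app, 16:app edges: (2,0,fn); (2,1,arg); (6,2,fn); (6,5,arg); (8,2,fn); (8,7,arg); (15,10,fn); (15,16,arg); (16,13,arg); (16,13,fn)
step 2: rule r2; match: 0->6, 1->2, 2->0, 3->1, 4->5; deleted nodes 0, 2; deleted edges (2,0,fn); (2,1,arg); (6,2,fn); (8,2,fn); added nodes 17; added edges (6,17,fn); (17,1,fn); (17,5,arg); result: nodes: 1:c3, 5:c2, 6:app, 7:c3, 8:app, 10:c4, 13:c1, 15:app, 16:app, 17:app edges: (6,5,arg); (6,17,fn); (8,7,arg); (15,10,fn); (15,16,arg); (16,13,arg); (16,13,fn); (17,1,fn); (17,5,arg)
final:
nodes: 1:c3, 5:c2, 6:app, 7:c3, 8:app, 10:c4, 13:c1, 15:app, 16:app, 17:app
edges: (6,5,arg); (6,17,fn); (8,7,arg); (15,10,fn); (15,16,arg); (16,13,arg); (16,13,fn); (17,1,fn); (17,5,arg)


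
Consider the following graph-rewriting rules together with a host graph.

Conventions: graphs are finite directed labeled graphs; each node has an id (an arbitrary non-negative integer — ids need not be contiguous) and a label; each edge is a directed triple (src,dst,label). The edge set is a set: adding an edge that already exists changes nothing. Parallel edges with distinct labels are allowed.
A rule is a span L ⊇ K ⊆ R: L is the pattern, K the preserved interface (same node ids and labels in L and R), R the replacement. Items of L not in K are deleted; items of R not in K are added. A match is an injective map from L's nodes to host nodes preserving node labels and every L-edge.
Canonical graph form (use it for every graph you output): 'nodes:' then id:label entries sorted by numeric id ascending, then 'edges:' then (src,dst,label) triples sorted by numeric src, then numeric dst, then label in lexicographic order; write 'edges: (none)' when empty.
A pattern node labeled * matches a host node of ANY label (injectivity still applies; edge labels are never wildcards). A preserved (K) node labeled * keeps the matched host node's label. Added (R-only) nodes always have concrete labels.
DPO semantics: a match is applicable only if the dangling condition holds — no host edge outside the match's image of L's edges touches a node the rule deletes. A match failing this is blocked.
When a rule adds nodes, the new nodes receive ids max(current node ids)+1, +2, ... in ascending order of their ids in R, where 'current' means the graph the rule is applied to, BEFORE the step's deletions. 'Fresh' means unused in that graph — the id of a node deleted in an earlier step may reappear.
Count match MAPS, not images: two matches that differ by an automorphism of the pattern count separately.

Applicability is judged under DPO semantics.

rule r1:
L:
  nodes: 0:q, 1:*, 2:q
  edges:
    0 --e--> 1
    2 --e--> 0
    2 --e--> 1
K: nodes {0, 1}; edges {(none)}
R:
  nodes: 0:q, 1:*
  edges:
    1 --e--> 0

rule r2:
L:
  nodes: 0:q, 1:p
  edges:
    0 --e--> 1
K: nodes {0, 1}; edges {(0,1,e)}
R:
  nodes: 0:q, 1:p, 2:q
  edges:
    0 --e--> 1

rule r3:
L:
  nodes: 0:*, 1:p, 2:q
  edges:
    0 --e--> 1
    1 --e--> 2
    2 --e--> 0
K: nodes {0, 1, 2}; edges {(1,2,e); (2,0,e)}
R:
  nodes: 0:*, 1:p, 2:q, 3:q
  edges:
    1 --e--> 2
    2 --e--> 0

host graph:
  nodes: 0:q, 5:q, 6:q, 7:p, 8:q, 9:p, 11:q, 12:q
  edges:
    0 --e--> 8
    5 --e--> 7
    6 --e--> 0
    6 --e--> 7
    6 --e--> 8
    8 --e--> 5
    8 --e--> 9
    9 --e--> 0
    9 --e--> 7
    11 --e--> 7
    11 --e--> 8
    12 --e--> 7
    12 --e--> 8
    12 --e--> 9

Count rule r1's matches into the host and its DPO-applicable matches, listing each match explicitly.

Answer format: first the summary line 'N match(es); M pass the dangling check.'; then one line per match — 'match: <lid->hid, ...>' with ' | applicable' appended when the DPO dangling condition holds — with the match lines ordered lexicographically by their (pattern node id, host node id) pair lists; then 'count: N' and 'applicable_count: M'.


2 match(es); 0 pass the dangling check.
match: 0->0, 1->8, 2->6
match: 0->8, 1->9, 2->12
count: 2
applicable_count: 0


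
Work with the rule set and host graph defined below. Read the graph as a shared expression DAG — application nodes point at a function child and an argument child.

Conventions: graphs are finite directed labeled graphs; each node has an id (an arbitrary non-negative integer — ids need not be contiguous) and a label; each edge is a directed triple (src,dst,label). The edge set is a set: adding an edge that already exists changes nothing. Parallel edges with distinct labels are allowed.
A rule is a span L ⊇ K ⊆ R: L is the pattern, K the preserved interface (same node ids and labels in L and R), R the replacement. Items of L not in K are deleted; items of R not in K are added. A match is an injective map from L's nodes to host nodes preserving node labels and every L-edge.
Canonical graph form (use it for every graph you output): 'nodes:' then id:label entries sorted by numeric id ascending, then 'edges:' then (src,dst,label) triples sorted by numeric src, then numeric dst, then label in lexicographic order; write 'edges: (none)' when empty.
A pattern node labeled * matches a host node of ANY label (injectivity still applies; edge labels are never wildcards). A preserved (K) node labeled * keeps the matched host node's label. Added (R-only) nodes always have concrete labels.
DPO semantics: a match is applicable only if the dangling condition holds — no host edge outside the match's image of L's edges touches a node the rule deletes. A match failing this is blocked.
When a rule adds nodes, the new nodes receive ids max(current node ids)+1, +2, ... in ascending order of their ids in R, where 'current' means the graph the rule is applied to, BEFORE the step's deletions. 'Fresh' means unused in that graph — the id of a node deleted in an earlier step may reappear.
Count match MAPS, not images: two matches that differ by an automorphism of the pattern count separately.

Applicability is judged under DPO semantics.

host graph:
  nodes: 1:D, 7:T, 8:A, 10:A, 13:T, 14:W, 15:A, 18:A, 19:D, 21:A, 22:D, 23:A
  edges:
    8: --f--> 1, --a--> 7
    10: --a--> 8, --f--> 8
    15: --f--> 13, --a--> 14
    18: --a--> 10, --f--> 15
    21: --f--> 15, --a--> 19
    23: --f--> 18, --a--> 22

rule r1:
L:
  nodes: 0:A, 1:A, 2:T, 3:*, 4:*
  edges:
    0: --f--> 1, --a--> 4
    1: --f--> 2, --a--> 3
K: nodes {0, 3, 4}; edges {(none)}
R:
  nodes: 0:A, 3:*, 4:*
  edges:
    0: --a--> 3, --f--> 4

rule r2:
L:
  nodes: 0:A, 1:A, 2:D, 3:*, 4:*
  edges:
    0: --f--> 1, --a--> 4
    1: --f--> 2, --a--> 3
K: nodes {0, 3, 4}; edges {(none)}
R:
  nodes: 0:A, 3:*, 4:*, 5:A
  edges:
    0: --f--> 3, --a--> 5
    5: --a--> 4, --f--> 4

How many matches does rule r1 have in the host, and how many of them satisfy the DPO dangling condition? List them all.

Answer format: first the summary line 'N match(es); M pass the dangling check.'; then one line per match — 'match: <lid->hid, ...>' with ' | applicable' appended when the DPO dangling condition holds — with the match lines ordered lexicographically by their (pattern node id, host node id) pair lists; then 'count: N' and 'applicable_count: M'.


2 match(es); 0 pass the dangling check.
match: 0->18, 1->15, 2->13, 3->14, 4->10
match: 0->21, 1->15, 2->13, 3->14, 4->19
count: 2
applicable_count: 0


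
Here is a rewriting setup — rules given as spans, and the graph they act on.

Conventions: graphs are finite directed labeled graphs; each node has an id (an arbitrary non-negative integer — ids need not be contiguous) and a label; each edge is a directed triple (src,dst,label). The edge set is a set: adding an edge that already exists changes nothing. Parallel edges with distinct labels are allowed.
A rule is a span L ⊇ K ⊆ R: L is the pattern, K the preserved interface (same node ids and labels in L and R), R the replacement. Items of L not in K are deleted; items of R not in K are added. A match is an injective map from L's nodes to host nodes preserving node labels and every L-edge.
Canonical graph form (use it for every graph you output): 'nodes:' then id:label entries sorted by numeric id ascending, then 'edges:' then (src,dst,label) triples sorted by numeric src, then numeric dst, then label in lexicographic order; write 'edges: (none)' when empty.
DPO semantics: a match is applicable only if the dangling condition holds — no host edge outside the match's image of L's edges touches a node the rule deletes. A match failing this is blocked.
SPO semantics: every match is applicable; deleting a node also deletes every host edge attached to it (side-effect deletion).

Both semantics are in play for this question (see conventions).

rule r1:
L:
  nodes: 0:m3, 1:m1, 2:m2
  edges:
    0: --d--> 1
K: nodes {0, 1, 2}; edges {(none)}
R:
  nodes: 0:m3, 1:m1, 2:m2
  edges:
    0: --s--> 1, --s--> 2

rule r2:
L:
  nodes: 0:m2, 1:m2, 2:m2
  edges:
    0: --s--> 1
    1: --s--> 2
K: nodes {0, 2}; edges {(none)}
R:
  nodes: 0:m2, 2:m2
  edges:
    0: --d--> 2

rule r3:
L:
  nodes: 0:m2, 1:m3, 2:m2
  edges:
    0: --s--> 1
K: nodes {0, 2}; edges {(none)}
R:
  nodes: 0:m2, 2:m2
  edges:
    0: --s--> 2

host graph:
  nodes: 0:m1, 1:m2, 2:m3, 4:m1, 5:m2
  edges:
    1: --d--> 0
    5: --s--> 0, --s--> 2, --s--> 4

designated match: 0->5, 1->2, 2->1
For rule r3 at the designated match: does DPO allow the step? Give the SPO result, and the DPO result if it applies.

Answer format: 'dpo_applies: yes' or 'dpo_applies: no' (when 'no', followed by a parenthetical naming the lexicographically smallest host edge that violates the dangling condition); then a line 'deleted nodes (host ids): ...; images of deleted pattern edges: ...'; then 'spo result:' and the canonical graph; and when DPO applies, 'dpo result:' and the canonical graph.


dpo_applies: yes
deleted nodes (host ids): 2; images of deleted pattern edges: (5,2,s)
spo result:
nodes: 0:m1, 1:m2, 4:m1, 5:m2
edges: (1,0,d); (5,0,s); (5,1,s); (5,4,s)
dpo result:
nodes: 0:m1, 1:m2, 4:m1, 5:m2
edges: (1,0,d); (5,0,s); (5,1,s); (5,4,s)


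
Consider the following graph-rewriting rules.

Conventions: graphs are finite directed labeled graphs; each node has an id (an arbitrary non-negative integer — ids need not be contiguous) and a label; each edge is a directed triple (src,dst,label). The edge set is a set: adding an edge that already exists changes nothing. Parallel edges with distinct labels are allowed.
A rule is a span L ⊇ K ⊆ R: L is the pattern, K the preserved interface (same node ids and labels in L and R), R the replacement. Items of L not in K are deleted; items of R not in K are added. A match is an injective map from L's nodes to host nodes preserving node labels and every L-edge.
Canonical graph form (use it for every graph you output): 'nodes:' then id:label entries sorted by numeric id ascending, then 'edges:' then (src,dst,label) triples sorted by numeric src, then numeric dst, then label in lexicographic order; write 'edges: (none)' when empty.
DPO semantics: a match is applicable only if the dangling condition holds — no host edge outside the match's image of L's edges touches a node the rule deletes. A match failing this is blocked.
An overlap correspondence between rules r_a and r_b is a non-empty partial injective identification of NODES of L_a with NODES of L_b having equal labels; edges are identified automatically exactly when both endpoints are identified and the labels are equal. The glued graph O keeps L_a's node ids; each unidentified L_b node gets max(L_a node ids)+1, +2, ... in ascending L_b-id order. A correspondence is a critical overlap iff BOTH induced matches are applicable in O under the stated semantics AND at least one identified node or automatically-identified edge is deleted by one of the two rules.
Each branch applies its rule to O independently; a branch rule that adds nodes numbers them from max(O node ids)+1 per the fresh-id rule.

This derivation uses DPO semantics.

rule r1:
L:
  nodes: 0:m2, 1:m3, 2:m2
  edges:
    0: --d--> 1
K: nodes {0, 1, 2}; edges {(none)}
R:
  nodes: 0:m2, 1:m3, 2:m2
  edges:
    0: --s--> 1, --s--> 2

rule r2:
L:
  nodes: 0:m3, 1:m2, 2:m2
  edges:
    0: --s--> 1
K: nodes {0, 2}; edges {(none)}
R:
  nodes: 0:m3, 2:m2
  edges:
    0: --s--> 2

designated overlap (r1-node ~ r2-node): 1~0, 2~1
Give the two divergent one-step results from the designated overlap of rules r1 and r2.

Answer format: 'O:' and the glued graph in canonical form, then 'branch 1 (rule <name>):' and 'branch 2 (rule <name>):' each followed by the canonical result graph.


O:
nodes: 0:m2, 1:m3, 2:m2, 3:m2
edges: (0,1,d); (1,2,s)
branch 1 (rule r1):
nodes: 0:m2, 1:m3, 2:m2, 3:m2
edges: (0,1,s); (0,2,s); (1,2,s)
branch 2 (rule r2):
nodes: 0:m2, 1:m3, 3:m2
edges: (0,1,d); (1,3,s)


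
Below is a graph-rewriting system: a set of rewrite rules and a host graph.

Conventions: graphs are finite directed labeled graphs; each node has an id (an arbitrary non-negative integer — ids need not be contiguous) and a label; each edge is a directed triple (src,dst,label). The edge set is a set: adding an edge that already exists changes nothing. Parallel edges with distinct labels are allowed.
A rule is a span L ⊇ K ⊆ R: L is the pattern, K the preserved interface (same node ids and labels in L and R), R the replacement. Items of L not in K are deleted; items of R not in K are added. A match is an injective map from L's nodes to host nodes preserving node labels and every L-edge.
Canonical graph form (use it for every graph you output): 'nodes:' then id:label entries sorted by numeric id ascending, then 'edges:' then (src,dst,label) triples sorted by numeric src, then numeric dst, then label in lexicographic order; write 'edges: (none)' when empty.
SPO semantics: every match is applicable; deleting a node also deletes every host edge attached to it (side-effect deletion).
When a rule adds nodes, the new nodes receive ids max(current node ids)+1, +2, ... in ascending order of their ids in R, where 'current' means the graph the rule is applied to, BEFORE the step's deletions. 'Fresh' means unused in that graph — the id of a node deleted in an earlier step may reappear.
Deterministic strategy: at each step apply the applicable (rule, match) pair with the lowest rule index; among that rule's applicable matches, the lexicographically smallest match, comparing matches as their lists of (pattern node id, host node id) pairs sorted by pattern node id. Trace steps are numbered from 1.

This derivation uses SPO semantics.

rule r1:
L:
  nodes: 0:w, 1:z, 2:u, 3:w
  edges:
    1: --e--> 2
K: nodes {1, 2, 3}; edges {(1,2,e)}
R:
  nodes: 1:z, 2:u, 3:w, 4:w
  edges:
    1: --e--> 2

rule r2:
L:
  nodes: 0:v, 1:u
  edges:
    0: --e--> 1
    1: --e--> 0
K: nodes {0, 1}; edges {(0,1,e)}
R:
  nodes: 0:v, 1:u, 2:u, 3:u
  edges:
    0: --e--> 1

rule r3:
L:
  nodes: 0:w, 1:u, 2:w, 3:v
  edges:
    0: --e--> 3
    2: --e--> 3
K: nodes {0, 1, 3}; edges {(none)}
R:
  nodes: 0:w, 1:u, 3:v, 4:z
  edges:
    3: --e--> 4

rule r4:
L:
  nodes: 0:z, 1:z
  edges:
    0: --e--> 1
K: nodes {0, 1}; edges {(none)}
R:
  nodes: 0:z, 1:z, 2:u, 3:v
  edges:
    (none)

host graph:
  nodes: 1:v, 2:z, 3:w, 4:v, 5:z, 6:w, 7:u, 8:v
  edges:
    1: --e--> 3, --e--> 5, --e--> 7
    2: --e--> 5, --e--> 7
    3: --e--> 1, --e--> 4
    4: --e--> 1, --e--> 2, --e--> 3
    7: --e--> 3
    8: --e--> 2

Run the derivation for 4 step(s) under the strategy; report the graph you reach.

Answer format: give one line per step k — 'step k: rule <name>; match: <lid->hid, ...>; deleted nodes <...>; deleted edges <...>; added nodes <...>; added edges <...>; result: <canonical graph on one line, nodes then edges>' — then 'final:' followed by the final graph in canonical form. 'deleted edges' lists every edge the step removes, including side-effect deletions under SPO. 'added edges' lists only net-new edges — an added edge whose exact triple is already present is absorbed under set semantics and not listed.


step 1: rule r1; match: 0->3, 1->2, 2->7, 3->6; deleted nodes 3; deleted edges (1,3,e); (3,1,e); (3,4,e); (4,3,e); (7,3,e); added nodes 9; added edges (none); result: nodes: 1:v, 2:z, 4:v, 5:z, 6:w, 7:u, 8:v, 9:w edges: (1,5,e); (1,7,e); (2,5,e); (2,7,e); (4,1,e); (4,2,e); (8,2,e)
step 2: rule r1; match: 0->6, 1->2, 2->7, 3->9; deleted nodes 6; deleted edges (none); added nodes 10; added edges (none); result: nodes: 1:v, 2:z, 4:v, 5:z, 7:u, 8:v, 9:w, 10:w edges: (1,5,e); (1,7,e); (2,5,e); (2,7,e); (4,1,e); (4,2,e); (8,2,e)
step 3: rule r1; match: 0->9, 1->2, 2->7, 3->10; deleted nodes 9; deleted edges (none); added nodes 11; added edges (none); result: nodes: 1:v, 2:z, 4:v, 5:z, 7:u, 8:v, 10:w, 11:w edges: (1,5,e); (1,7,e); (2,5,e); (2,7,e); (4,1,e); (4,2,e); (8,2,e)
step 4: rule r1; match: 0->10, 1->2, 2->7, 3->11; deleted nodes 10; deleted edges (none); added nodes 12; added edges (none); result: nodes: 1:v, 2:z, 4:v, 5:z, 7:u, 8:v, 11:w, 12:w edges: (1,5,e); (1,7,e); (2,5,e); (2,7,e); (4,1,e); (4,2,e); (8,2,e)
final:
nodes: 1:v, 2:z, 4:v, 5:z, 7:u, 8:v, 11:w, 12:w
edges: (1,5,e); (1,7,e); (2,5,e); (2,7,e); (4,1,e); (4,2,e); (8,2,e)


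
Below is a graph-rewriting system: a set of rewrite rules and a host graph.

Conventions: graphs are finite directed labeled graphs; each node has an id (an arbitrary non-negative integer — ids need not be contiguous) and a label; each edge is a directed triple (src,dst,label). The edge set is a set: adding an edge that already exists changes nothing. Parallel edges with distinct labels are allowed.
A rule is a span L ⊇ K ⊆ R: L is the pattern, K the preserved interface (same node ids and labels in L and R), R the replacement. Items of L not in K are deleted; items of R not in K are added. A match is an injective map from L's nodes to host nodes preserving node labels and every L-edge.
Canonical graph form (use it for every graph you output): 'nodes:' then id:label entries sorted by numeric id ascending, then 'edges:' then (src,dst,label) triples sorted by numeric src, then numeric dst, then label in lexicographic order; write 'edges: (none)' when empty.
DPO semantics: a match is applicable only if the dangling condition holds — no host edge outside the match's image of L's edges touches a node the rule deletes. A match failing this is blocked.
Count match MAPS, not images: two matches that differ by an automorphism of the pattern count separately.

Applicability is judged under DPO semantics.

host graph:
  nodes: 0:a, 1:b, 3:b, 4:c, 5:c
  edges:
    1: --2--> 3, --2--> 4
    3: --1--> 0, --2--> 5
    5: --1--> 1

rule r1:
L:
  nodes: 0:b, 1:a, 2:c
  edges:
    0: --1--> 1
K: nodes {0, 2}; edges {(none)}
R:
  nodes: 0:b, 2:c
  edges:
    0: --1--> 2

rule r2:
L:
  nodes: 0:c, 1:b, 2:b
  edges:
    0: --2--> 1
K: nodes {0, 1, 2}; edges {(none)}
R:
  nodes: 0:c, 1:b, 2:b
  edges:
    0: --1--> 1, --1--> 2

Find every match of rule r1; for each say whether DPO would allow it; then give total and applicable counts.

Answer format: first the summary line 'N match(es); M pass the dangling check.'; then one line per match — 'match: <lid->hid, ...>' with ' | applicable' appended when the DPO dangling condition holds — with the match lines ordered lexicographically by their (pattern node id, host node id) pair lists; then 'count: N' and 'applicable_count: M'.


2 match(es); 2 pass the dangling check.
match: 0->3, 1->0, 2->4 | applicable
match: 0->3, 1->0, 2->5 | applicable
count: 2
applicable_count: 2


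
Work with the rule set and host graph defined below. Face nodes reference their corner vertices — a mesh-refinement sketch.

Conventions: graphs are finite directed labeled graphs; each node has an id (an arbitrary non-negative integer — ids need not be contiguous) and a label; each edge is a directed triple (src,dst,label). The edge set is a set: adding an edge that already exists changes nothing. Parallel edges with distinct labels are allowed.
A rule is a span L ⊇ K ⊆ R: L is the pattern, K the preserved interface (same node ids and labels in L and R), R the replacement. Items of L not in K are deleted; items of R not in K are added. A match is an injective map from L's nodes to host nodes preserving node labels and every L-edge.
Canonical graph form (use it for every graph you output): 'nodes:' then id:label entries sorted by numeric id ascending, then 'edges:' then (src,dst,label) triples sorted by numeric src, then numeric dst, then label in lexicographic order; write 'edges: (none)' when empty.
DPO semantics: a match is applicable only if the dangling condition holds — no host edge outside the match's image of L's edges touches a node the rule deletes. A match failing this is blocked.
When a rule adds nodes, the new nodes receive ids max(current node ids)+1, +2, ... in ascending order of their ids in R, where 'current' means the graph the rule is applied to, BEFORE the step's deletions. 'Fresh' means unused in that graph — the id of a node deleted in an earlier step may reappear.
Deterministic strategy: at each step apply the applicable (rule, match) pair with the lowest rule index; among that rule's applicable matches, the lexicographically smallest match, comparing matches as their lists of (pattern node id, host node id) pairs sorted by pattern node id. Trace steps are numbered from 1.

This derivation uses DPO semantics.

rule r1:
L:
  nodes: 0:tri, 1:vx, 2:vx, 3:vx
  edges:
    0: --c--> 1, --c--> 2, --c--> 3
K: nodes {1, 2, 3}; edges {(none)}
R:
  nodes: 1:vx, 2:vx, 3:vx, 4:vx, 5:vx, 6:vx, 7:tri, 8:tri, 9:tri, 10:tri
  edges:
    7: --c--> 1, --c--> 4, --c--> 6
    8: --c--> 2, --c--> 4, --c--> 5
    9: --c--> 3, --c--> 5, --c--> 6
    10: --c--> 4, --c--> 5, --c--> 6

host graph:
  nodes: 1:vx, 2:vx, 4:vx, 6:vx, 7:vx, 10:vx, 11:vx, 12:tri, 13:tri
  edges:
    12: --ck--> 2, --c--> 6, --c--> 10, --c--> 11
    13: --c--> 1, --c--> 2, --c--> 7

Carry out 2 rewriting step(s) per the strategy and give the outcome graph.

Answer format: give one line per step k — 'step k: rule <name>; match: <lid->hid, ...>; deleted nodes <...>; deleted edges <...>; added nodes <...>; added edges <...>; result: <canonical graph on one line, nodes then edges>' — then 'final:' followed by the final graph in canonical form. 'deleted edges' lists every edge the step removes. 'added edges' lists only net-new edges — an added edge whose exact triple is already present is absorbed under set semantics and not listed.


step 1: rule r1; match: 0->13, 1->1, 2->2, 3->7; deleted nodes 13; deleted edges (13,1,c); (13,2,c); (13,7,c); added nodes 14, 15, 16, 17, 18, 19, 20; added edges (17,1,c); (17,14,c); (17,16,c); (18,2,c); (18,14,c); (18,15,c); (19,7,c); (19,15,c); (19,16,c); (20,14,c); (20,15,c); (20,16,c); result: nodes: 1:vx, 2:vx, 4:vx, 6:vx, 7:vx, 10:vx, 11:vx, 12:tri, 14:vx, 15:vx, 16:vx, 17:tri, 18:tri, 19:tri, 20:tri edges: (12,2,ck); (12,6,c); (12,10,c); (12,11,c); (17,1,c); (17,14,c); (17,16,c); (18,2,c); (18,14,c); (18,15,c); (19,7,c); (19,15,c); (19,16,c); (20,14,c); (20,15,c); (20,16,c)
step 2: rule r1; match: 0->17, 1->1, 2->14, 3->16; deleted nodes 17; deleted edges (17,1,c); (17,14,c); (17,16,c); added nodes 21, 22, 23, 24, 25, 26, 27; added edges (24,1,c); (24,21,c); (24,23,c); (25,14,c); (25,21,c); (25,22,c); (26,16,c); (26,22,c); (26,23,c); (27,21,c); (27,22,c); (27,23,c); result: nodes: 1:vx, 2:vx, 4:vx, 6:vx, 7:vx, 10:vx, 11:vx, 12:tri, 14:vx, 15:vx, 16:vx, 18:tri, 19:tri, 20:tri, 21:vx, 22:vx, 23:vx, 24:tri, 25:tri, 26:tri, 27:tri edges: (12,2,ck); (12,6,c); (12,10,c); (12,11,c); (18,2,c); (18,14,c); (18,15,c); (19,7,c); (19,15,c); (19,16,c); (20,14,c); (20,15,c); (20,16,c); (24,1,c); (24,21,c); (24,23,c); (25,14,c); (25,21,c); (25,22,c); (26,16,c); (26,22,c); (26,23,c); (27,21,c); (27,22,c); (27,23,c)
final:
nodes: 1:vx, 2:vx, 4:vx, 6:vx, 7:vx, 10:vx, 11:vx, 12:tri, 14:vx, 15:vx, 16:vx, 18:tri, 19:tri, 20:tri, 21:vx, 22:vx, 23:vx, 24:tri, 25:tri, 26:tri, 27:tri
edges: (12,2,ck); (12,6,c); (12,10,c); (12,11,c); (18,2,c); (18,14,c); (18,15,c); (19,7,c); (19,15,c); (19,16,c); (20,14,c); (20,15,c); (20,16,c); (24,1,c); (24,21,c); (24,23,c); (25,14,c); (25,21,c); (25,22,c); (26,16,c); (26,22,c); (26,23,c); (27,21,c); (27,22,c); (27,23,c)


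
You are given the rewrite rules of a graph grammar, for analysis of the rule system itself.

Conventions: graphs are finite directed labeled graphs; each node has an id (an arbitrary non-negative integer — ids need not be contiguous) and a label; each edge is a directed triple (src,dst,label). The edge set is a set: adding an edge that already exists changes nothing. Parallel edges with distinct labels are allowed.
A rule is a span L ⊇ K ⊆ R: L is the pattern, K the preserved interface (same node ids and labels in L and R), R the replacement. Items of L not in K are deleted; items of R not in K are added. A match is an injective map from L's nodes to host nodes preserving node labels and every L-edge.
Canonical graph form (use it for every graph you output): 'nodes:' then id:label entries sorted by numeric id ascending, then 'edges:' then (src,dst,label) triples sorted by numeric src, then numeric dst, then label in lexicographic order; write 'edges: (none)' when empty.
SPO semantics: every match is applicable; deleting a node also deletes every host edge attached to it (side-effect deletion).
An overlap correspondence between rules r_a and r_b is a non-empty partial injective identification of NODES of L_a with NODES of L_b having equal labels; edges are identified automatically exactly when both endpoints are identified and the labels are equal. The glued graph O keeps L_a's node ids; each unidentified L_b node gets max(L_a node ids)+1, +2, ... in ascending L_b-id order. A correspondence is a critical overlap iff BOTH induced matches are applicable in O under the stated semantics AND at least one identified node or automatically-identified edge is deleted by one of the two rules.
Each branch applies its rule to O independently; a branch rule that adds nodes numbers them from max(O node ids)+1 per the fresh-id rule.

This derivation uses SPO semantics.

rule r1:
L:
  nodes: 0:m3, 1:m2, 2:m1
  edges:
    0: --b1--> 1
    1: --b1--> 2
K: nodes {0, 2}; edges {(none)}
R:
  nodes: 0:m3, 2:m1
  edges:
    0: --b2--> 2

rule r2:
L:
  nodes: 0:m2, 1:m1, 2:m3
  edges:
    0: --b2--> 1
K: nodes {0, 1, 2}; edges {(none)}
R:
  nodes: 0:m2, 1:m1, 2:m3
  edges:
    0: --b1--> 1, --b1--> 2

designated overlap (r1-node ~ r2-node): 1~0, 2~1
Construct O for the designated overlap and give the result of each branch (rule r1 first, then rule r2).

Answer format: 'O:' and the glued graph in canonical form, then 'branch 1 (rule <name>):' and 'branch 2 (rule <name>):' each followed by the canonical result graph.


O:
nodes: 0:m3, 1:m2, 2:m1, 3:m3
edges: (0,1,b1); (1,2,b1); (1,2,b2)
branch 1 (rule r1):
nodes: 0:m3, 2:m1, 3:m3
edges: (0,2,b2)
branch 2 (rule r2):
nodes: 0:m3, 1:m2, 2:m1, 3:m3
edges: (0,1,b1); (1,2,b1); (1,3,b1)


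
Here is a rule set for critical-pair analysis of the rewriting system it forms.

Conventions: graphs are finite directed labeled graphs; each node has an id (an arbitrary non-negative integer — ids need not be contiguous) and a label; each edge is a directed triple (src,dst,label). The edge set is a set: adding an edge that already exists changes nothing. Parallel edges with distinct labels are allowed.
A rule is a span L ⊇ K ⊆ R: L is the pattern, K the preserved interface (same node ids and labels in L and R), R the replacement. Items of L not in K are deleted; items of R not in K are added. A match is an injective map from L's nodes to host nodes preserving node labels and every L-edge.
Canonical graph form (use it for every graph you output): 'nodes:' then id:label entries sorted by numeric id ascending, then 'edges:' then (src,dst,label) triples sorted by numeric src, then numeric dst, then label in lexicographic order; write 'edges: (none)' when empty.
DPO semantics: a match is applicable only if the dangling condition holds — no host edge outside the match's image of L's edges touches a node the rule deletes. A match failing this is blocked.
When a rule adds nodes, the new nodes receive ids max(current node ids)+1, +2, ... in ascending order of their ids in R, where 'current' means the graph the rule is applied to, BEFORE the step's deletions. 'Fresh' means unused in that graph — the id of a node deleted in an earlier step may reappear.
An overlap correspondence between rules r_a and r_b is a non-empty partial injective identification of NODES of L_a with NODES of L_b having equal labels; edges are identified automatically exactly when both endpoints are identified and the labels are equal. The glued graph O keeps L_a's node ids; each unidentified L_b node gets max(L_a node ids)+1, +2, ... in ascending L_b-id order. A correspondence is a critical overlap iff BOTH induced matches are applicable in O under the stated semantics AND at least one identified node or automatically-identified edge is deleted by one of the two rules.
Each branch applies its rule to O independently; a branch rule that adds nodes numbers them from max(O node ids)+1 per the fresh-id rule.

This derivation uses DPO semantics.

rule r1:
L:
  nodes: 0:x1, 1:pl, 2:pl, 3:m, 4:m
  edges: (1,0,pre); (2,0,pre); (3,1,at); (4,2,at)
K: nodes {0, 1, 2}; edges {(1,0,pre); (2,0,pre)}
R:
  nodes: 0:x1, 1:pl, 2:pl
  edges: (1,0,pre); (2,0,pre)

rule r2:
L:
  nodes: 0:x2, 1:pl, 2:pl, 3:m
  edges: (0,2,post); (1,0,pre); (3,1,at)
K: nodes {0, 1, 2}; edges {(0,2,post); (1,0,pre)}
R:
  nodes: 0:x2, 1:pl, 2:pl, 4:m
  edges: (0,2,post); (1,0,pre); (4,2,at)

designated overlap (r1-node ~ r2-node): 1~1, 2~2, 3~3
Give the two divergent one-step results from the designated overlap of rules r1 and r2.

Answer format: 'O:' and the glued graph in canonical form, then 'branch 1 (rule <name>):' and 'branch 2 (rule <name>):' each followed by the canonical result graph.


O:
nodes: 0:x1, 1:pl, 2:pl, 3:m, 4:m, 5:x2
edges: (1,0,pre); (1,5,pre); (2,0,pre); (3,1,at); (4,2,at); (5,2,post)
branch 1 (rule r1):
nodes: 0:x1, 1:pl, 2:pl, 5:x2
edges: (1,0,pre); (1,5,pre); (2,0,pre); (5,2,post)
branch 2 (rule r2):
nodes: 0:x1, 1:pl, 2:pl, 4:m, 5:x2, 6:m
edges: (1,0,pre); (1,5,pre); (2,0,pre); (4,2,at); (5,2,post); (6,2,at)
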